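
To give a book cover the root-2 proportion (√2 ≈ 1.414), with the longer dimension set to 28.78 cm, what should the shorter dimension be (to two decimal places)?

root-2 ≈ 1.41421.
Shorter side = 28.78 ÷ 1.41421 ≈ 20.3506 → 20.35 cm.

20.35 cm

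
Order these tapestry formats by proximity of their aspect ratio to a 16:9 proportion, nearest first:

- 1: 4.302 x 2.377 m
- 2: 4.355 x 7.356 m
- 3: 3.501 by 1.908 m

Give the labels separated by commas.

1: 4.302/2.377 ≈ 1.810 → |1.810 − 1.778| = 0.032
2: 7.356/4.355 ≈ 1.689 → |1.689 − 1.778| = 0.089
3: 3.501/1.908 ≈ 1.835 → |1.835 − 1.778| = 0.057

1, 3, 2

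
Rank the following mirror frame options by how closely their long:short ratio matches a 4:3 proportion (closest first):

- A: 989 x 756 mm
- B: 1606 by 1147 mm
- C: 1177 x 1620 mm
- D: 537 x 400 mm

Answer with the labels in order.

A: 989/756 ≈ 1.308 → |1.308 − 1.333| = 0.025
B: 1606/1147 ≈ 1.400 → |1.400 − 1.333| = 0.067
C: 1620/1177 ≈ 1.376 → |1.376 − 1.333| = 0.043
D: 537/400 ≈ 1.343 → |1.343 − 1.333| = 0.010

D, A, C, B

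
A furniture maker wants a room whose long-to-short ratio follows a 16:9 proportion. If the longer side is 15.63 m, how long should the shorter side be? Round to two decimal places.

16:9 ≈ 1.77778.
Shorter side = 15.63 ÷ 1.77778 ≈ 8.7919 → 8.79 m.

8.79 m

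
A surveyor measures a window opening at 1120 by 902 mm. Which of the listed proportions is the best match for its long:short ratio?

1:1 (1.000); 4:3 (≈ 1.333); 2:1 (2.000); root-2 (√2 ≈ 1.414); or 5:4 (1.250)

1120/902 ≈ 1.242. Nearest candidates are 5:4 (1.250, off by 0.008) and 4:3 (1.333, off by 0.091).

5:4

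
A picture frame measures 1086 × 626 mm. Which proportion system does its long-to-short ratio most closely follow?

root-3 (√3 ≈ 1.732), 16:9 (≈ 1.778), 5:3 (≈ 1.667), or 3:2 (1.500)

root-3

1086/626 ≈ 1.735. Nearest candidates are root-3 (1.732, off by 0.003) and 16:9 (1.778, off by 0.043).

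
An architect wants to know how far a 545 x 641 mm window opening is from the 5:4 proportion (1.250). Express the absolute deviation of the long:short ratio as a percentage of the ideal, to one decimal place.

5.9%

Ratio = 641 / 545 ≈ 1.1761.
Ideal 5:4 = 1.2500. |1.1761 − 1.2500| / 1.2500 ≈ 5.91% → 5.9%.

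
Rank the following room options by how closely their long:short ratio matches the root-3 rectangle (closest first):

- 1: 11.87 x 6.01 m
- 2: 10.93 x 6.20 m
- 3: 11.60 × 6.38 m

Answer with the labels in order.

1: 11.87/6.01 ≈ 1.975 → |1.975 − 1.732| = 0.243
2: 10.93/6.20 ≈ 1.763 → |1.763 − 1.732| = 0.031
3: 11.60/6.38 ≈ 1.818 → |1.818 − 1.732| = 0.086

2, 3, 1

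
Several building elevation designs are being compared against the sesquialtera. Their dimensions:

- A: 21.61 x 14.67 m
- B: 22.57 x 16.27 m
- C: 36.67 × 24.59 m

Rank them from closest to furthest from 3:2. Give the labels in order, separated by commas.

C, A, B

A: 21.61/14.67 ≈ 1.473 → |1.473 − 1.500| = 0.027
B: 22.57/16.27 ≈ 1.387 → |1.387 − 1.500| = 0.113
C: 36.67/24.59 ≈ 1.491 → |1.491 − 1.500| = 0.009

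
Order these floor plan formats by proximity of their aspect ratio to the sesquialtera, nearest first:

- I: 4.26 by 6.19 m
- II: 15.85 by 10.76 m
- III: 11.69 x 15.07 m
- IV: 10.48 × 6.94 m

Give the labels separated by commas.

IV, II, I, III

I: 6.19/4.26 ≈ 1.453 → |1.453 − 1.500| = 0.047
II: 15.85/10.76 ≈ 1.473 → |1.473 − 1.500| = 0.027
III: 15.07/11.69 ≈ 1.289 → |1.289 − 1.500| = 0.211
IV: 10.48/6.94 ≈ 1.510 → |1.510 − 1.500| = 0.010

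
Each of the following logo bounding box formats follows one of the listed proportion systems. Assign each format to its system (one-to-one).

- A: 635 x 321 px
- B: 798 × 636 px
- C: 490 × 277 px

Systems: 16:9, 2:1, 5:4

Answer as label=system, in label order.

A = 635/321 ≈ 1.978 → 2:1 (2.000)
B = 798/636 ≈ 1.255 → 5:4 (1.250)
C = 490/277 ≈ 1.769 → 16:9 (1.778)

A=2:1, B=5:4, C=16:9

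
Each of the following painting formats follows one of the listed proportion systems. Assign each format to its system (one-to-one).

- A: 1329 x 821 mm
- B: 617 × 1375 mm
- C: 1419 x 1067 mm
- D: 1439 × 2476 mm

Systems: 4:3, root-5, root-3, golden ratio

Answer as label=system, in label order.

A=golden ratio, B=root-5, C=4:3, D=root-3

Ratios: A ≈ 1.619; B ≈ 2.229; C ≈ 1.330; D ≈ 1.721.
Targets: 4:3 ≈ 1.333; root-5 ≈ 2.236; root-3 ≈ 1.732; golden ratio ≈ 1.618.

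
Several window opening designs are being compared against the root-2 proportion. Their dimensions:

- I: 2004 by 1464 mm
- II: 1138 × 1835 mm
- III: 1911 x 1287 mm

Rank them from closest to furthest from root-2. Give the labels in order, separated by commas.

I, III, II

I: 2004/1464 ≈ 1.369 → |1.369 − 1.414| = 0.045
II: 1835/1138 ≈ 1.612 → |1.612 − 1.414| = 0.198
III: 1911/1287 ≈ 1.485 → |1.485 − 1.414| = 0.071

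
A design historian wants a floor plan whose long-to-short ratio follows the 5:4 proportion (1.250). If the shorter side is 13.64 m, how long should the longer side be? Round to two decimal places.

17.05 m

5:4 = 1.25000.
Longer side = 13.64 × 1.25000 ≈ 17.0500 → 17.05 m.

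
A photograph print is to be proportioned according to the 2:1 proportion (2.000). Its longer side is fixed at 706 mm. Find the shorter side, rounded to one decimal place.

353.0 mm

2:1 = 2.00000.
Shorter side = 706 ÷ 2.00000 ≈ 353.000 → 353.0 mm.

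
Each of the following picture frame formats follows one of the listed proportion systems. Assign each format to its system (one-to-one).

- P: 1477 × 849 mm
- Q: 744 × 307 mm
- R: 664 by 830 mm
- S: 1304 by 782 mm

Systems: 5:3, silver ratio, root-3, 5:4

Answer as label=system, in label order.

P=root-3, Q=silver ratio, R=5:4, S=5:3

Ratios: P ≈ 1.740; Q ≈ 2.423; R ≈ 1.250; S ≈ 1.668.
Targets: 5:3 ≈ 1.667; silver ratio ≈ 2.414; root-3 ≈ 1.732; 5:4 ≈ 1.250.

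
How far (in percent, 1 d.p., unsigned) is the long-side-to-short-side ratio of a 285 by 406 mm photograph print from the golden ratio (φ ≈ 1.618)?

Ratio = 406 / 285 ≈ 1.4246.
Ideal golden ratio ≈ 1.6180. |1.4246 − 1.6180| / 1.6180 ≈ 11.95% → 12.0%.

12.0%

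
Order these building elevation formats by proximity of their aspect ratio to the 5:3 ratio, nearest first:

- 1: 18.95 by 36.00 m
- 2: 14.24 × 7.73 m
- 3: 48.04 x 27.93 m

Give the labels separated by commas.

Ratios: 1 = 36.00 / 18.95 ≈ 1.900; 2 = 14.24 / 7.73 ≈ 1.842; 3 = 48.04 / 27.93 ≈ 1.720.
|Δ from 1.667|: 1 0.233; 2 0.175; 3 0.053.

3, 2, 1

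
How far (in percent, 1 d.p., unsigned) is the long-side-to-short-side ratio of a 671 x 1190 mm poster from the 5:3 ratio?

6.4%

Ratio = 1190 / 671 ≈ 1.7735.
Ideal 5:3 ≈ 1.6667. |1.7735 − 1.6667| / 1.6667 ≈ 6.41% → 6.4%.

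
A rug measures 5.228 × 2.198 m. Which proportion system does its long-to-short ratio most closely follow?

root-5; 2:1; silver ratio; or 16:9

silver ratio

5.228/2.198 ≈ 2.379. Nearest candidates are silver ratio (2.414, off by 0.035) and root-5 (2.236, off by 0.143).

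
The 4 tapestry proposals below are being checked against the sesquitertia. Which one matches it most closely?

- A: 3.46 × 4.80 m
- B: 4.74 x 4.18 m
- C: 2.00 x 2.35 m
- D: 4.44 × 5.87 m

Ratios (long/short): A ≈ 1.387; B ≈ 1.134; C ≈ 1.175; D ≈ 1.322.
4:3 ≈ 1.333; option D is nearest (Δ 0.011).

D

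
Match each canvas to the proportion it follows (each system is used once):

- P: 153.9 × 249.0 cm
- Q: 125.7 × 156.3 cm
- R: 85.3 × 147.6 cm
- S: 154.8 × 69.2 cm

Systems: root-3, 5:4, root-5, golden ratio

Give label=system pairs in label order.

P=golden ratio, Q=5:4, R=root-3, S=root-5

P = 249.0/153.9 ≈ 1.618 → golden ratio (1.618)
Q = 156.3/125.7 ≈ 1.243 → 5:4 (1.250)
R = 147.6/85.3 ≈ 1.730 → root-3 (1.732)
S = 154.8/69.2 ≈ 2.237 → root-5 (2.236)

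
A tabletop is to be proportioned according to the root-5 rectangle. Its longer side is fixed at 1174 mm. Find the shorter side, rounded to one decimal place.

root-5 ≈ 2.23607.
Shorter side = 1174 ÷ 2.23607 ≈ 525.028 → 525.0 mm.

525.0 mm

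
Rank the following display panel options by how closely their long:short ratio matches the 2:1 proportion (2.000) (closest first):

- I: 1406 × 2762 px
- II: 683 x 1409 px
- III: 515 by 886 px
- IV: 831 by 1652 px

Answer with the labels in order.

IV, I, II, III

Ratios: I = 2762 / 1406 ≈ 1.964; II = 1409 / 683 ≈ 2.063; III = 886 / 515 ≈ 1.720; IV = 1652 / 831 ≈ 1.988.
|Δ from 2.000|: I 0.036; II 0.063; III 0.280; IV 0.012.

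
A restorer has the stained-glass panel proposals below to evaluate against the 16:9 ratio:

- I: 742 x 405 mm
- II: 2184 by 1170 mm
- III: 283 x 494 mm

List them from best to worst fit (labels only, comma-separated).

Ratios: I = 742 / 405 ≈ 1.832; II = 2184 / 1170 ≈ 1.867; III = 494 / 283 ≈ 1.746.
|Δ from 1.778|: I 0.054; II 0.089; III 0.032.

III, I, II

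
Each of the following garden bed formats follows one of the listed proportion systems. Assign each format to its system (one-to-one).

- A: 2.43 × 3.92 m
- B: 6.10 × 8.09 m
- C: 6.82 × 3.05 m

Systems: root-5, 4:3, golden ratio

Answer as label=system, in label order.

Ratios: A ≈ 1.613; B ≈ 1.326; C ≈ 2.236.
Targets: root-5 ≈ 2.236; 4:3 ≈ 1.333; golden ratio ≈ 1.618.

A=golden ratio, B=4:3, C=root-5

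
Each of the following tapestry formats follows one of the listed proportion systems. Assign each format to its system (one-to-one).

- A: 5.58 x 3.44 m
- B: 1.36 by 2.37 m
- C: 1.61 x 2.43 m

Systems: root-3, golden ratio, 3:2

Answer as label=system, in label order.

A = 5.58/3.44 ≈ 1.622 → golden ratio (1.618)
B = 2.37/1.36 ≈ 1.743 → root-3 (1.732)
C = 2.43/1.61 ≈ 1.509 → 3:2 (1.500)

A=golden ratio, B=root-3, C=3:2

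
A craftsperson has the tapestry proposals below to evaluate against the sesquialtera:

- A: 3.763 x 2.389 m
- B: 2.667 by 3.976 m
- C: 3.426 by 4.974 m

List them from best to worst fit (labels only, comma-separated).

B, C, A

Ratios: A = 3.763 / 2.389 ≈ 1.575; B = 3.976 / 2.667 ≈ 1.491; C = 4.974 / 3.426 ≈ 1.452.
|Δ from 1.500|: A 0.075; B 0.009; C 0.048.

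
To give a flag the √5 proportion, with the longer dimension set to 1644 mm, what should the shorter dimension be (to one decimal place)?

root-5 ≈ 2.23607.
Shorter side = 1644 ÷ 2.23607 ≈ 735.218 → 735.2 mm.

735.2 mm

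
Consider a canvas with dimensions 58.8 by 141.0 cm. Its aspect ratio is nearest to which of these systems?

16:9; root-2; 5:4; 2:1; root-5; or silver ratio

Ratio = 141.0 / 58.8 ≈ 2.398.
Distances: 16:9 1.778 (Δ 0.620); root-2 1.414 (Δ 0.984); 5:4 1.250 (Δ 1.148); 2:1 2.000 (Δ 0.398); root-5 2.236 (Δ 0.162); silver ratio 2.414 (Δ 0.016).

silver ratio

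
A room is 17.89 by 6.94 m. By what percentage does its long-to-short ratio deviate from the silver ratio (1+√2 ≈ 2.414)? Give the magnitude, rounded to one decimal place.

Ratio = 17.89 / 6.94 ≈ 2.5778.
Ideal silver ratio ≈ 2.4142. |2.5778 − 2.4142| / 2.4142 ≈ 6.78% → 6.8%.

6.8%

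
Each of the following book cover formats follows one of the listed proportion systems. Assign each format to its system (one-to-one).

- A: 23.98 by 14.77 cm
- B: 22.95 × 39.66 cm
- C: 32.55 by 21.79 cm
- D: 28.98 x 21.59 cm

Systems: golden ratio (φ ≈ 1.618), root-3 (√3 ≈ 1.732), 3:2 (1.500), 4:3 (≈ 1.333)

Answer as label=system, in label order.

A=golden ratio, B=root-3, C=3:2, D=4:3

Ratios: A ≈ 1.624; B ≈ 1.728; C ≈ 1.494; D ≈ 1.342.
Targets: golden ratio ≈ 1.618; root-3 ≈ 1.732; 3:2 ≈ 1.500; 4:3 ≈ 1.333.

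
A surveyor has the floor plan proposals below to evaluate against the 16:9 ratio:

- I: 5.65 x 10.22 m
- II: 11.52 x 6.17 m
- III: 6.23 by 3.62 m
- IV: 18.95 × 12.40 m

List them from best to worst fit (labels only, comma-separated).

Ratios: I = 10.22 / 5.65 ≈ 1.809; II = 11.52 / 6.17 ≈ 1.867; III = 6.23 / 3.62 ≈ 1.721; IV = 18.95 / 12.40 ≈ 1.528.
|Δ from 1.778|: I 0.031; II 0.089; III 0.057; IV 0.250.

I, III, II, IV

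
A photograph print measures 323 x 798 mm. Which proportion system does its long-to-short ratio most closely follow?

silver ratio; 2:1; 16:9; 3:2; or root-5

798/323 ≈ 2.471. Nearest candidates are silver ratio (2.414, off by 0.057) and root-5 (2.236, off by 0.235).

silver ratio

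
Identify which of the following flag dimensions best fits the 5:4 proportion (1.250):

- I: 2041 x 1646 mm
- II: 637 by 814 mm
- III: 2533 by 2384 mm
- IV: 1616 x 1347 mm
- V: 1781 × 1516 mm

Ratios (long/short): I ≈ 1.240; II ≈ 1.278; III ≈ 1.062; IV ≈ 1.200; V ≈ 1.175.
5:4 ≈ 1.250; option I is nearest (Δ 0.010).

I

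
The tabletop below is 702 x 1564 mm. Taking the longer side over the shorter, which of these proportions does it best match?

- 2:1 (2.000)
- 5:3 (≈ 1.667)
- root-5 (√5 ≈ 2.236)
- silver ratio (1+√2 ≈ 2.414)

root-5

Ratio = 1564 / 702 ≈ 2.228.
Distances: 2:1 2.000 (Δ 0.228); 5:3 1.667 (Δ 0.561); root-5 2.236 (Δ 0.008); silver ratio 2.414 (Δ 0.186).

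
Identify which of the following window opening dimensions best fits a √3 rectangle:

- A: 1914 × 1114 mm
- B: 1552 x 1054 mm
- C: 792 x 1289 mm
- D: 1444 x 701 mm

Ratios (long/short): A ≈ 1.718; B ≈ 1.472; C ≈ 1.628; D ≈ 2.060.
root-3 ≈ 1.732; option A is nearest (Δ 0.014).

A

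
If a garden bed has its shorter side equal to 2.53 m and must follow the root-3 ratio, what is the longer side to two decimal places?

root-3 ≈ 1.73205.
Longer side = 2.53 × 1.73205 ≈ 4.3821 → 4.38 m.

4.38 m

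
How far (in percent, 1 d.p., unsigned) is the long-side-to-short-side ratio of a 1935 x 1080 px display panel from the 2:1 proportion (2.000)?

10.4%

Ratio = 1935 / 1080 ≈ 1.7917.
Ideal 2:1 = 2.0000. |1.7917 − 2.0000| / 2.0000 ≈ 10.41% → 10.4%.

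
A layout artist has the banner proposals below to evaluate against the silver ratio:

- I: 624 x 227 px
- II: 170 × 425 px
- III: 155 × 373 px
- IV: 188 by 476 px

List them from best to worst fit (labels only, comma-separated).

III, II, IV, I

I: 624/227 ≈ 2.749 → |2.749 − 2.414| = 0.335
II: 425/170 ≈ 2.500 → |2.500 − 2.414| = 0.086
III: 373/155 ≈ 2.406 → |2.406 − 2.414| = 0.008
IV: 476/188 ≈ 2.532 → |2.532 − 2.414| = 0.118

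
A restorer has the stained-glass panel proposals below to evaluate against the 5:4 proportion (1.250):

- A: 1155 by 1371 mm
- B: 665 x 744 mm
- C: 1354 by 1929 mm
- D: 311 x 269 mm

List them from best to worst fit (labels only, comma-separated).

A, D, B, C

Ratios: A = 1371 / 1155 ≈ 1.187; B = 744 / 665 ≈ 1.119; C = 1929 / 1354 ≈ 1.425; D = 311 / 269 ≈ 1.156.
|Δ from 1.250|: A 0.063; B 0.131; C 0.175; D 0.094.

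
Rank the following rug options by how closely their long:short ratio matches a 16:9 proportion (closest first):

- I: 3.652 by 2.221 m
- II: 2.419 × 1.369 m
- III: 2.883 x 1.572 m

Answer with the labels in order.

II, III, I

I: 3.652/2.221 ≈ 1.644 → |1.644 − 1.778| = 0.134
II: 2.419/1.369 ≈ 1.767 → |1.767 − 1.778| = 0.011
III: 2.883/1.572 ≈ 1.834 → |1.834 − 1.778| = 0.056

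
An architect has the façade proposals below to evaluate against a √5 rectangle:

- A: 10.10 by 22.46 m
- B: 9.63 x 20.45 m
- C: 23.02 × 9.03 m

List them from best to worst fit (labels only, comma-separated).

Ratios: A = 22.46 / 10.10 ≈ 2.224; B = 20.45 / 9.63 ≈ 2.124; C = 23.02 / 9.03 ≈ 2.549.
|Δ from 2.236|: A 0.012; B 0.112; C 0.313.

A, B, C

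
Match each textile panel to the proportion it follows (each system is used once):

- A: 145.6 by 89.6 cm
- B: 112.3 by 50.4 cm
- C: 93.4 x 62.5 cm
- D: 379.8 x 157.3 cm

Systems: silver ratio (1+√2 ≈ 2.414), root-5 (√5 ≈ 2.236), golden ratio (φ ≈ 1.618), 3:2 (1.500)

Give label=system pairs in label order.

A=golden ratio, B=root-5, C=3:2, D=silver ratio

A = 145.6/89.6 ≈ 1.625 → golden ratio (1.618)
B = 112.3/50.4 ≈ 2.228 → root-5 (2.236)
C = 93.4/62.5 ≈ 1.494 → 3:2 (1.500)
D = 379.8/157.3 ≈ 2.414 → silver ratio (2.414)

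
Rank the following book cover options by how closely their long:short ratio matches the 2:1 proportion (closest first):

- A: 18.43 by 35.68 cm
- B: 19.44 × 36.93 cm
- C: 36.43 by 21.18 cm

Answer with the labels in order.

Ratios: A = 35.68 / 18.43 ≈ 1.936; B = 36.93 / 19.44 ≈ 1.900; C = 36.43 / 21.18 ≈ 1.720.
|Δ from 2.000|: A 0.064; B 0.100; C 0.280.

A, B, C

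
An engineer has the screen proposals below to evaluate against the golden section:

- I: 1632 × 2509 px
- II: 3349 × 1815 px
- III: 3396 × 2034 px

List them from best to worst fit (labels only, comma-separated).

III, I, II

Ratios: I = 2509 / 1632 ≈ 1.537; II = 3349 / 1815 ≈ 1.845; III = 3396 / 2034 ≈ 1.670.
|Δ from 1.618|: I 0.081; II 0.227; III 0.052.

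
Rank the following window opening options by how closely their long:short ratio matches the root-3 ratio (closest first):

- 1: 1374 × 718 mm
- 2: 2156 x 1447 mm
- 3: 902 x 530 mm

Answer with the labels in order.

1: 1374/718 ≈ 1.914 → |1.914 − 1.732| = 0.182
2: 2156/1447 ≈ 1.490 → |1.490 − 1.732| = 0.242
3: 902/530 ≈ 1.702 → |1.702 − 1.732| = 0.030

3, 1, 2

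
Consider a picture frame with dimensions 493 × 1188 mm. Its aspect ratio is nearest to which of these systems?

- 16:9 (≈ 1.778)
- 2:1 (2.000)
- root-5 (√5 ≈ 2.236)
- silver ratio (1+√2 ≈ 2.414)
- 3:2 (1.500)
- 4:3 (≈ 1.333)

silver ratio

1188/493 ≈ 2.410. Nearest candidates are silver ratio (2.414, off by 0.004) and root-5 (2.236, off by 0.174).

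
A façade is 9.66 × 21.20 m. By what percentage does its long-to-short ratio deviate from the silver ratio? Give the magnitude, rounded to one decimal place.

Ratio = 21.20 / 9.66 ≈ 2.1946.
Ideal silver ratio ≈ 2.4142. |2.1946 − 2.4142| / 2.4142 ≈ 9.10% → 9.1%.

9.1%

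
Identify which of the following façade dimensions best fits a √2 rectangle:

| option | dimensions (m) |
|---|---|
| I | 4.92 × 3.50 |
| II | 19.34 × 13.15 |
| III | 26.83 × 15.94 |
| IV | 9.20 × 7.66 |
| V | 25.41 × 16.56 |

I

Ratios (long/short): I ≈ 1.406; II ≈ 1.471; III ≈ 1.683; IV ≈ 1.201; V ≈ 1.534.
root-2 ≈ 1.414; option I is nearest (Δ 0.008).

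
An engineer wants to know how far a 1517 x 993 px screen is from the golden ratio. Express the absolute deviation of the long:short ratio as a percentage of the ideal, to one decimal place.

Ratio = 1517 / 993 ≈ 1.5277.
Ideal golden ratio ≈ 1.6180. |1.5277 − 1.6180| / 1.6180 ≈ 5.58% → 5.6%.

5.6%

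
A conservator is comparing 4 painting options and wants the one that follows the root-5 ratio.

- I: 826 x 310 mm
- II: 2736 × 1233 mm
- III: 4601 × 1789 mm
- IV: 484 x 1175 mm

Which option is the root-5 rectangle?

Ratios (long/short): I ≈ 2.665; II ≈ 2.219; III ≈ 2.572; IV ≈ 2.428.
root-5 ≈ 2.236; option II is nearest (Δ 0.017).

II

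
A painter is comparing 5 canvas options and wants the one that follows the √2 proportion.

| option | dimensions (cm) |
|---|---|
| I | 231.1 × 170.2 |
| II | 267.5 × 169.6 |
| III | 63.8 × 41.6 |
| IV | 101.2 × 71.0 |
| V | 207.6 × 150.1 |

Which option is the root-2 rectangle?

IV

Ratios (long/short): I ≈ 1.358; II ≈ 1.577; III ≈ 1.534; IV ≈ 1.425; V ≈ 1.383.
root-2 ≈ 1.414; option IV is nearest (Δ 0.011).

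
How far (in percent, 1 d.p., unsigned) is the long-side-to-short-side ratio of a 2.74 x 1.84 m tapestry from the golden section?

8.0%

Ratio = 2.74 / 1.84 ≈ 1.4891.
Ideal golden ratio ≈ 1.6180. |1.4891 − 1.6180| / 1.6180 ≈ 7.97% → 8.0%.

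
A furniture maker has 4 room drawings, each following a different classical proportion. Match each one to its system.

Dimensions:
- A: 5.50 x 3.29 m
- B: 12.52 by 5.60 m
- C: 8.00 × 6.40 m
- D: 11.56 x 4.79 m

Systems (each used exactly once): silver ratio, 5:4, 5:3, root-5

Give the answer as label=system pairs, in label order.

A = 5.50/3.29 ≈ 1.672 → 5:3 (1.667)
B = 12.52/5.60 ≈ 2.236 → root-5 (2.236)
C = 8.00/6.40 ≈ 1.250 → 5:4 (1.250)
D = 11.56/4.79 ≈ 2.413 → silver ratio (2.414)

A=5:3, B=root-5, C=5:4, D=silver ratio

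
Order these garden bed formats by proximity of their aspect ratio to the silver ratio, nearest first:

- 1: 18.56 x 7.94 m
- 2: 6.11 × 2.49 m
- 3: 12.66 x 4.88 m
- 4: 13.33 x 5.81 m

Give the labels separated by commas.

1: 18.56/7.94 ≈ 2.338 → |2.338 − 2.414| = 0.076
2: 6.11/2.49 ≈ 2.454 → |2.454 − 2.414| = 0.040
3: 12.66/4.88 ≈ 2.594 → |2.594 − 2.414| = 0.180
4: 13.33/5.81 ≈ 2.294 → |2.294 − 2.414| = 0.120

2, 1, 4, 3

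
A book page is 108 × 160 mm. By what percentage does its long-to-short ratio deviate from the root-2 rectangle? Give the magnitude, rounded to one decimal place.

4.8%

Ratio = 160 / 108 ≈ 1.4815.
Ideal root-2 ≈ 1.4142. |1.4815 − 1.4142| / 1.4142 ≈ 4.76% → 4.8%.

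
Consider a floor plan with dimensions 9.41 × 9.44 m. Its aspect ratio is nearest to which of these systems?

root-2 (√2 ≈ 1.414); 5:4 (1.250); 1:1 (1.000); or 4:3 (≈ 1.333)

1:1

9.44/9.41 ≈ 1.003. Nearest candidates are 1:1 (1.000, off by 0.003) and 5:4 (1.250, off by 0.247).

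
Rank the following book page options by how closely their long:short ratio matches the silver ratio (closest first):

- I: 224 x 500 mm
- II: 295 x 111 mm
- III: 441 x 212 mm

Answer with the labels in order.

Ratios: I = 500 / 224 ≈ 2.232; II = 295 / 111 ≈ 2.658; III = 441 / 212 ≈ 2.080.
|Δ from 2.414|: I 0.182; II 0.244; III 0.334.

I, II, III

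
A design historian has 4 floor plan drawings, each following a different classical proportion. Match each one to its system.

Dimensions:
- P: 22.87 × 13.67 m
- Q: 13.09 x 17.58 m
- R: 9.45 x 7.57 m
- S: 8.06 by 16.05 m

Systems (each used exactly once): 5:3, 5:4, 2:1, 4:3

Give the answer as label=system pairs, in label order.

P=5:3, Q=4:3, R=5:4, S=2:1

Ratios: P ≈ 1.673; Q ≈ 1.343; R ≈ 1.248; S ≈ 1.991.
Targets: 5:3 ≈ 1.667; 5:4 ≈ 1.250; 2:1 ≈ 2.000; 4:3 ≈ 1.333.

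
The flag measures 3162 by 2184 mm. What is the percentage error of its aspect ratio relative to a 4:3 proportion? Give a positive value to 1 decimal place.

8.6%

Ratio = 3162 / 2184 ≈ 1.4478.
Ideal 4:3 ≈ 1.3333. |1.4478 − 1.3333| / 1.3333 ≈ 8.59% → 8.6%.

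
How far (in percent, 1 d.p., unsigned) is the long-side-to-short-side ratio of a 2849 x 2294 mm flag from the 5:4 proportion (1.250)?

Ratio = 2849 / 2294 ≈ 1.2419.
Ideal 5:4 = 1.2500. |1.2419 − 1.2500| / 1.2500 ≈ 0.65% → 0.6%.

0.6%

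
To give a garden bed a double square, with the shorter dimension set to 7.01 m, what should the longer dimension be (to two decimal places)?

2:1 = 2.00000.
Longer side = 7.01 × 2.00000 ≈ 14.0200 → 14.02 m.

14.02 m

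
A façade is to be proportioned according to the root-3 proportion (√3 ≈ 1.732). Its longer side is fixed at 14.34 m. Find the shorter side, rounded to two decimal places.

root-3 ≈ 1.73205.
Shorter side = 14.34 ÷ 1.73205 ≈ 8.2792 → 8.28 m.

8.28 m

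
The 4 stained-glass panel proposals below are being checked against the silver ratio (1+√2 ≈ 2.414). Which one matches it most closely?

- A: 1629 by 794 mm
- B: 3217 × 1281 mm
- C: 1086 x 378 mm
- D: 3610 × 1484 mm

Target silver ratio ≈ 2.414.
A: 2.052 (Δ0.362)  B: 2.511 (Δ0.097)  C: 2.873 (Δ0.459)  D: 2.433 (Δ0.019)

D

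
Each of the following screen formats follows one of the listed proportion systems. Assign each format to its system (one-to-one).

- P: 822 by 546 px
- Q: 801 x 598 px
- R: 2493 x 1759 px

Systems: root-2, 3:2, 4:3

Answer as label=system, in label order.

Ratios: P ≈ 1.505; Q ≈ 1.339; R ≈ 1.417.
Targets: root-2 ≈ 1.414; 3:2 ≈ 1.500; 4:3 ≈ 1.333.

P=3:2, Q=4:3, R=root-2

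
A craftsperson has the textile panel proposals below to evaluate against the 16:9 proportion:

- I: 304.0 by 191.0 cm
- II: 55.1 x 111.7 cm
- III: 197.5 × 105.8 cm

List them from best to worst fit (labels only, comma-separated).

III, I, II

I: 304.0/191.0 ≈ 1.592 → |1.592 − 1.778| = 0.186
II: 111.7/55.1 ≈ 2.027 → |2.027 − 1.778| = 0.249
III: 197.5/105.8 ≈ 1.867 → |1.867 − 1.778| = 0.089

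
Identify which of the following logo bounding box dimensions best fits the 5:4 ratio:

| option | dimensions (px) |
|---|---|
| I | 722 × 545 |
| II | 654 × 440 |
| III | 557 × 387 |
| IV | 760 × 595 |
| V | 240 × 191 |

V

Ratios (long/short): I ≈ 1.325; II ≈ 1.486; III ≈ 1.439; IV ≈ 1.277; V ≈ 1.257.
5:4 ≈ 1.250; option V is nearest (Δ 0.007).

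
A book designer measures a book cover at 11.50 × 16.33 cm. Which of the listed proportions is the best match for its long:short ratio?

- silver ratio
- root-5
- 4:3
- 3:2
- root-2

16.33/11.50 ≈ 1.420. Nearest candidates are root-2 (1.414, off by 0.006) and 3:2 (1.500, off by 0.080).

root-2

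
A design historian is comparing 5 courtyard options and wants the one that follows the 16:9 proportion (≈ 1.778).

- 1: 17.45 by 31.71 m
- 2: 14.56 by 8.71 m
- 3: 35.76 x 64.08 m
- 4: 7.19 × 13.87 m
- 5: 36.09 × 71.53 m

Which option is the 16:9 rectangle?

Target 16:9 ≈ 1.778.
1: 1.817 (Δ0.039)  2: 1.672 (Δ0.106)  3: 1.792 (Δ0.014)  4: 1.929 (Δ0.151)  5: 1.982 (Δ0.204)

3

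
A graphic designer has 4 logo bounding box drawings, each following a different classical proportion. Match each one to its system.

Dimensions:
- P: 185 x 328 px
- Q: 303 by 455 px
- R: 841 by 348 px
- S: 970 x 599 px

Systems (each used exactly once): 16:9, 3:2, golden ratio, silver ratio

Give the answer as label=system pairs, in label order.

P = 328/185 ≈ 1.773 → 16:9 (1.778)
Q = 455/303 ≈ 1.502 → 3:2 (1.500)
R = 841/348 ≈ 2.417 → silver ratio (2.414)
S = 970/599 ≈ 1.619 → golden ratio (1.618)

P=16:9, Q=3:2, R=silver ratio, S=golden ratio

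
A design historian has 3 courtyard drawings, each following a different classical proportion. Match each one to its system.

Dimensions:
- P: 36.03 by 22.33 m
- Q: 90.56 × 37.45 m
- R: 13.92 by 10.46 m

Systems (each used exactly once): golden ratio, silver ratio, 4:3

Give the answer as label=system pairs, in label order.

P = 36.03/22.33 ≈ 1.614 → golden ratio (1.618)
Q = 90.56/37.45 ≈ 2.418 → silver ratio (2.414)
R = 13.92/10.46 ≈ 1.331 → 4:3 (1.333)

P=golden ratio, Q=silver ratio, R=4:3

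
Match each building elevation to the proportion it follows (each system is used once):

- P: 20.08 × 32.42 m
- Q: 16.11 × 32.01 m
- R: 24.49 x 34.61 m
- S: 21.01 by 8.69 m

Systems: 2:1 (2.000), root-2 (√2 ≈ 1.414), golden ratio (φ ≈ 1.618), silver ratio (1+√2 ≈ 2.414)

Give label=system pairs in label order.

P=golden ratio, Q=2:1, R=root-2, S=silver ratio

Ratios: P ≈ 1.615; Q ≈ 1.987; R ≈ 1.413; S ≈ 2.418.
Targets: 2:1 ≈ 2.000; root-2 ≈ 1.414; golden ratio ≈ 1.618; silver ratio ≈ 2.414.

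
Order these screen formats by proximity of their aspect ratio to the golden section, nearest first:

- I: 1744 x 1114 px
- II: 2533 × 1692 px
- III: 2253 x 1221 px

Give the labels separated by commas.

I, II, III

Ratios: I = 1744 / 1114 ≈ 1.566; II = 2533 / 1692 ≈ 1.497; III = 2253 / 1221 ≈ 1.845.
|Δ from 1.618|: I 0.052; II 0.121; III 0.227.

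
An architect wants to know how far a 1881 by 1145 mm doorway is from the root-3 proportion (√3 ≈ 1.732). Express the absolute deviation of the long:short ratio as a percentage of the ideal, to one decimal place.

5.2%

Ratio = 1881 / 1145 ≈ 1.6428.
Ideal root-3 ≈ 1.7321. |1.6428 − 1.7321| / 1.7321 ≈ 5.16% → 5.2%.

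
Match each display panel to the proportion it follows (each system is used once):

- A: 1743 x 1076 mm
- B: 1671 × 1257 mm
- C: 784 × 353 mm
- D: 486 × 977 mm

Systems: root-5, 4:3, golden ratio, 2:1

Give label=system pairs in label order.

Ratios: A ≈ 1.620; B ≈ 1.329; C ≈ 2.221; D ≈ 2.010.
Targets: root-5 ≈ 2.236; 4:3 ≈ 1.333; golden ratio ≈ 1.618; 2:1 ≈ 2.000.

A=golden ratio, B=4:3, C=root-5, D=2:1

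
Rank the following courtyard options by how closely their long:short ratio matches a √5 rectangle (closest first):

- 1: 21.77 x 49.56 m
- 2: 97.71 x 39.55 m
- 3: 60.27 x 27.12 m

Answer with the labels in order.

1: 49.56/21.77 ≈ 2.277 → |2.277 − 2.236| = 0.041
2: 97.71/39.55 ≈ 2.471 → |2.471 − 2.236| = 0.235
3: 60.27/27.12 ≈ 2.222 → |2.222 − 2.236| = 0.014

3, 1, 2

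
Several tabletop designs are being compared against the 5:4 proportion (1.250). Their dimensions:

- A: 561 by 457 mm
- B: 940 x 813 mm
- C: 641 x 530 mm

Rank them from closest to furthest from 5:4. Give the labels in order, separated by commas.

Ratios: A = 561 / 457 ≈ 1.228; B = 940 / 813 ≈ 1.156; C = 641 / 530 ≈ 1.209.
|Δ from 1.250|: A 0.022; B 0.094; C 0.041.

A, C, B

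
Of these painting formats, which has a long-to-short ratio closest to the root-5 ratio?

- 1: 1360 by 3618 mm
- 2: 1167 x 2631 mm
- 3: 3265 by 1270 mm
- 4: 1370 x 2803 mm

2

Ratios (long/short): 1 ≈ 2.660; 2 ≈ 2.254; 3 ≈ 2.571; 4 ≈ 2.046.
root-5 ≈ 2.236; option 2 is nearest (Δ 0.018).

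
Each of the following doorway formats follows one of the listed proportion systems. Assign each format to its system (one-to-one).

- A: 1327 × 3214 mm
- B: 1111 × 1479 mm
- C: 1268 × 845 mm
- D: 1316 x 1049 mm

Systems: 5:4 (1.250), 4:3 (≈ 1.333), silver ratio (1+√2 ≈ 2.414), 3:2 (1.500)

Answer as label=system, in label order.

A=silver ratio, B=4:3, C=3:2, D=5:4

A = 3214/1327 ≈ 2.422 → silver ratio (2.414)
B = 1479/1111 ≈ 1.331 → 4:3 (1.333)
C = 1268/845 ≈ 1.501 → 3:2 (1.500)
D = 1316/1049 ≈ 1.255 → 5:4 (1.250)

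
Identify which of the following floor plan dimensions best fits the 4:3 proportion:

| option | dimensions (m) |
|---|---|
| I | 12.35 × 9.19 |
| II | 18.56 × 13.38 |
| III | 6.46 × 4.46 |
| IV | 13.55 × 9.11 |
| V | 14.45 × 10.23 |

I

Target 4:3 ≈ 1.333.
I: 1.344 (Δ0.011)  II: 1.387 (Δ0.054)  III: 1.448 (Δ0.115)  IV: 1.487 (Δ0.154)  V: 1.413 (Δ0.080)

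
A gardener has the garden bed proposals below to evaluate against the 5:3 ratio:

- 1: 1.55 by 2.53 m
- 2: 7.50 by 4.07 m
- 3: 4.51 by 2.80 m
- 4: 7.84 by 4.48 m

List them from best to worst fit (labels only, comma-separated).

1: 2.53/1.55 ≈ 1.632 → |1.632 − 1.667| = 0.035
2: 7.50/4.07 ≈ 1.843 → |1.843 − 1.667| = 0.176
3: 4.51/2.80 ≈ 1.611 → |1.611 − 1.667| = 0.056
4: 7.84/4.48 ≈ 1.750 → |1.750 − 1.667| = 0.083

1, 3, 4, 2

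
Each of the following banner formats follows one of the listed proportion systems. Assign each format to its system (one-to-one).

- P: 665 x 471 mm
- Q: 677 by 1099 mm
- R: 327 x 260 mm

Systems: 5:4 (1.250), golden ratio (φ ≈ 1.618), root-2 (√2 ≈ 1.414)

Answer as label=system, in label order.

P = 665/471 ≈ 1.412 → root-2 (1.414)
Q = 1099/677 ≈ 1.623 → golden ratio (1.618)
R = 327/260 ≈ 1.258 → 5:4 (1.250)

P=root-2, Q=golden ratio, R=5:4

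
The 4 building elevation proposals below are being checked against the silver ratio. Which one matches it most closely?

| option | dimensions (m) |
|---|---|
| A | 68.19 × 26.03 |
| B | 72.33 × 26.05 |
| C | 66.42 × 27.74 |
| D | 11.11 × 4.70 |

C

Target silver ratio ≈ 2.414.
A: 2.620 (Δ0.206)  B: 2.777 (Δ0.363)  C: 2.394 (Δ0.020)  D: 2.364 (Δ0.050)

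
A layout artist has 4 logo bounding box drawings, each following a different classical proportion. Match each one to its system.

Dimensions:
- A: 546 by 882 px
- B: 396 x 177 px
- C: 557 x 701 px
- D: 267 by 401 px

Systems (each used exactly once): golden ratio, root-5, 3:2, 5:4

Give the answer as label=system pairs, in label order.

A=golden ratio, B=root-5, C=5:4, D=3:2

Ratios: A ≈ 1.615; B ≈ 2.237; C ≈ 1.259; D ≈ 1.502.
Targets: golden ratio ≈ 1.618; root-5 ≈ 2.236; 3:2 ≈ 1.500; 5:4 ≈ 1.250.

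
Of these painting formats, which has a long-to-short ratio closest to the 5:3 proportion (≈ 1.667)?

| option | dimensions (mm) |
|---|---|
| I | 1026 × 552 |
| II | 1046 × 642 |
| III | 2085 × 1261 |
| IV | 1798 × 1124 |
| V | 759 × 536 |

Ratios (long/short): I ≈ 1.859; II ≈ 1.629; III ≈ 1.653; IV ≈ 1.600; V ≈ 1.416.
5:3 ≈ 1.667; option III is nearest (Δ 0.014).

III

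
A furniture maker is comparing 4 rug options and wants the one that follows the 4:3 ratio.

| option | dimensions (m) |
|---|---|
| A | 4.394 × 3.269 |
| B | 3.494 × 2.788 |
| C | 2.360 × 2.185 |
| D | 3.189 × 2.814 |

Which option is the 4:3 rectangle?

Ratios (long/short): A ≈ 1.344; B ≈ 1.253; C ≈ 1.080; D ≈ 1.133.
4:3 ≈ 1.333; option A is nearest (Δ 0.011).

A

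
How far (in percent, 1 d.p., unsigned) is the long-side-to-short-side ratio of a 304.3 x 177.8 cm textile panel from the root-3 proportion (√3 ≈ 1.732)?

Ratio = 304.3 / 177.8 ≈ 1.7115.
Ideal root-3 ≈ 1.7321. |1.7115 − 1.7321| / 1.7321 ≈ 1.19% → 1.2%.

1.2%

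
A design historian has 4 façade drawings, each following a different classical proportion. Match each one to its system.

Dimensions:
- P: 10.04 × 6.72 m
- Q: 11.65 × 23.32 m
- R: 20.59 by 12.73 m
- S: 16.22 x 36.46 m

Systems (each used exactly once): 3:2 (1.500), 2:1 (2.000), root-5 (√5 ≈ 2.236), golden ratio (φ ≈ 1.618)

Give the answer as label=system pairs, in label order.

P = 10.04/6.72 ≈ 1.494 → 3:2 (1.500)
Q = 23.32/11.65 ≈ 2.002 → 2:1 (2.000)
R = 20.59/12.73 ≈ 1.617 → golden ratio (1.618)
S = 36.46/16.22 ≈ 2.248 → root-5 (2.236)

P=3:2, Q=2:1, R=golden ratio, S=root-5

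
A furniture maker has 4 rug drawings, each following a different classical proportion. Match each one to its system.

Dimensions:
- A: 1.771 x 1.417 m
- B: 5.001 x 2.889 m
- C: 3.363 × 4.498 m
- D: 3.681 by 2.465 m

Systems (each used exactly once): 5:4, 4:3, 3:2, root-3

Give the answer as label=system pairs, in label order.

A=5:4, B=root-3, C=4:3, D=3:2

Ratios: A ≈ 1.250; B ≈ 1.731; C ≈ 1.337; D ≈ 1.493.
Targets: 5:4 ≈ 1.250; 4:3 ≈ 1.333; 3:2 ≈ 1.500; root-3 ≈ 1.732.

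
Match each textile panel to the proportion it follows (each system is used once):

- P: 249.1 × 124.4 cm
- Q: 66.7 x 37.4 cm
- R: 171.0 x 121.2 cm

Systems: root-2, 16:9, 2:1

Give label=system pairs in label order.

P=2:1, Q=16:9, R=root-2

P = 249.1/124.4 ≈ 2.002 → 2:1 (2.000)
Q = 66.7/37.4 ≈ 1.783 → 16:9 (1.778)
R = 171.0/121.2 ≈ 1.411 → root-2 (1.414)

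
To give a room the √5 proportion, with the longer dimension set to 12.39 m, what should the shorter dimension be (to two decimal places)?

5.54 m

root-5 ≈ 2.23607.
Shorter side = 12.39 ÷ 2.23607 ≈ 5.5410 → 5.54 m.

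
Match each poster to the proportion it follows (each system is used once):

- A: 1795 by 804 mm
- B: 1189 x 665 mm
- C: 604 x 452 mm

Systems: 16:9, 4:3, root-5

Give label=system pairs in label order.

A = 1795/804 ≈ 2.233 → root-5 (2.236)
B = 1189/665 ≈ 1.788 → 16:9 (1.778)
C = 604/452 ≈ 1.336 → 4:3 (1.333)

A=root-5, B=16:9, C=4:3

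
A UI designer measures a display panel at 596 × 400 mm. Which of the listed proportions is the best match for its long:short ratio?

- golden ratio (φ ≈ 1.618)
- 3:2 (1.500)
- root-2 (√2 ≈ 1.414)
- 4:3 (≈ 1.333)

3:2

596/400 ≈ 1.490. Nearest candidates are 3:2 (1.500, off by 0.010) and root-2 (1.414, off by 0.076).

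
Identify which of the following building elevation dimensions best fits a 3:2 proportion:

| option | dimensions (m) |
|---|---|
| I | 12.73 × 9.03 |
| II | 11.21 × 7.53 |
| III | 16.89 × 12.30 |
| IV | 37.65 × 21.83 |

II

Ratios (long/short): I ≈ 1.410; II ≈ 1.489; III ≈ 1.373; IV ≈ 1.725.
3:2 ≈ 1.500; option II is nearest (Δ 0.011).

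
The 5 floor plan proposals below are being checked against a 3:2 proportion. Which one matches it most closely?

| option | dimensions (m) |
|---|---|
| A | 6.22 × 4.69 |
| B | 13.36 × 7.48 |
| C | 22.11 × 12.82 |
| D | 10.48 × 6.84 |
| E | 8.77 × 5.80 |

E

Target 3:2 ≈ 1.500.
A: 1.326 (Δ0.174)  B: 1.786 (Δ0.286)  C: 1.725 (Δ0.225)  D: 1.532 (Δ0.032)  E: 1.512 (Δ0.012)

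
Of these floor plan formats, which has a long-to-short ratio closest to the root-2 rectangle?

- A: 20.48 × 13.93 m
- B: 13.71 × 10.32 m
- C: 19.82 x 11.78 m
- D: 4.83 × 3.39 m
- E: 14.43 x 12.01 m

Target root-2 ≈ 1.414.
A: 1.470 (Δ0.056)  B: 1.328 (Δ0.086)  C: 1.683 (Δ0.269)  D: 1.425 (Δ0.011)  E: 1.201 (Δ0.213)

D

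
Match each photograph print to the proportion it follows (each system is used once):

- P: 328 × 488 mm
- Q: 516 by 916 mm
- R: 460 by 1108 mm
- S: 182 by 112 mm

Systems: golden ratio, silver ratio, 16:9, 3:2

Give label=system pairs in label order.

P=3:2, Q=16:9, R=silver ratio, S=golden ratio

P = 488/328 ≈ 1.488 → 3:2 (1.500)
Q = 916/516 ≈ 1.775 → 16:9 (1.778)
R = 1108/460 ≈ 2.409 → silver ratio (2.414)
S = 182/112 ≈ 1.625 → golden ratio (1.618)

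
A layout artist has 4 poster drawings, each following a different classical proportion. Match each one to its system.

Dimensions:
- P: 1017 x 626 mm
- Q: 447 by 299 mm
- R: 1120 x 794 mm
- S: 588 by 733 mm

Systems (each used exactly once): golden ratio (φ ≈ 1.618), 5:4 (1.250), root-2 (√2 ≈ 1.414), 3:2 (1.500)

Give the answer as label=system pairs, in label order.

P=golden ratio, Q=3:2, R=root-2, S=5:4

Ratios: P ≈ 1.625; Q ≈ 1.495; R ≈ 1.411; S ≈ 1.247.
Targets: golden ratio ≈ 1.618; 5:4 ≈ 1.250; root-2 ≈ 1.414; 3:2 ≈ 1.500.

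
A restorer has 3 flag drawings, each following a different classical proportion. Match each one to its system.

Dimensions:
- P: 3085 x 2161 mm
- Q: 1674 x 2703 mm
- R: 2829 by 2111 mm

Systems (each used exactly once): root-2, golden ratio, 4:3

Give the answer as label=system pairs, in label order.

P = 3085/2161 ≈ 1.428 → root-2 (1.414)
Q = 2703/1674 ≈ 1.615 → golden ratio (1.618)
R = 2829/2111 ≈ 1.340 → 4:3 (1.333)

P=root-2, Q=golden ratio, R=4:3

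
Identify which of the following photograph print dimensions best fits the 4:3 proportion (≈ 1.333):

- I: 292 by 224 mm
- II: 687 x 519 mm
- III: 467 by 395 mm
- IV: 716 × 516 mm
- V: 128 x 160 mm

Ratios (long/short): I ≈ 1.304; II ≈ 1.324; III ≈ 1.182; IV ≈ 1.388; V ≈ 1.250.
4:3 ≈ 1.333; option II is nearest (Δ 0.009).

II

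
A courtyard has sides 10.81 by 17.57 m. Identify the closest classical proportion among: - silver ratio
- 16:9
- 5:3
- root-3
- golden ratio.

golden ratio

17.57/10.81 ≈ 1.625. Nearest candidates are golden ratio (1.618, off by 0.007) and 5:3 (1.667, off by 0.042).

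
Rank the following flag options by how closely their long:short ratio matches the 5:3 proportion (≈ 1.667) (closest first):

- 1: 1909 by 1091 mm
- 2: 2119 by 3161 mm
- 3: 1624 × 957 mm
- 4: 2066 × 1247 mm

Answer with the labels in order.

Ratios: 1 = 1909 / 1091 ≈ 1.750; 2 = 3161 / 2119 ≈ 1.492; 3 = 1624 / 957 ≈ 1.697; 4 = 2066 / 1247 ≈ 1.657.
|Δ from 1.667|: 1 0.083; 2 0.175; 3 0.030; 4 0.010.

4, 3, 1, 2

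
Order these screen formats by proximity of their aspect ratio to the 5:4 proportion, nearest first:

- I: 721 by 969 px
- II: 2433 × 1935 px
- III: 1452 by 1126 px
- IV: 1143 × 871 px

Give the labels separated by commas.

Ratios: I = 969 / 721 ≈ 1.344; II = 2433 / 1935 ≈ 1.257; III = 1452 / 1126 ≈ 1.290; IV = 1143 / 871 ≈ 1.312.
|Δ from 1.250|: I 0.094; II 0.007; III 0.040; IV 0.062.

II, III, IV, I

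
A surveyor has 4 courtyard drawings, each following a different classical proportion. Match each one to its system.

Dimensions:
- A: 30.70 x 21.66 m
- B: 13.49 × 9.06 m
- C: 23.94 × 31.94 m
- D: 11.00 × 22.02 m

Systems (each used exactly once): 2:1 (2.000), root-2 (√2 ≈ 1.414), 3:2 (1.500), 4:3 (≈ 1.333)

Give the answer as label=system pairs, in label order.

Ratios: A ≈ 1.417; B ≈ 1.489; C ≈ 1.334; D ≈ 2.002.
Targets: 2:1 ≈ 2.000; root-2 ≈ 1.414; 3:2 ≈ 1.500; 4:3 ≈ 1.333.

A=root-2, B=3:2, C=4:3, D=2:1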